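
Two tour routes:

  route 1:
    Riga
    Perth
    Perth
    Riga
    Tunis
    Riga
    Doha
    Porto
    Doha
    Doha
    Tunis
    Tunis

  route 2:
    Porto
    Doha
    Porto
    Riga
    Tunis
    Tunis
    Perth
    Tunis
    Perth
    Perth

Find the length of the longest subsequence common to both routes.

Match Riga (route 1 #4, route 2 #4) → Tunis (route 1 #5, route 2 #5) → Tunis (route 1 #11, route 2 #6) → Tunis (route 1 #12, route 2 #8) — 4 stops in the same relative order in both. dp[12][10] = 4 confirms this is the maximum.

4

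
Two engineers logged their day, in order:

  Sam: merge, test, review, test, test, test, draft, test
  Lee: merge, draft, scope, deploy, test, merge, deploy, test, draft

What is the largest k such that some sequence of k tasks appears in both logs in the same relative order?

4

Taking merge at Sam[1]=Lee[1] → test at Sam[2]=Lee[5] → test at Sam[6]=Lee[8] → draft at Sam[7]=Lee[9] gives a common subsequence of length 4, and the DP table's final entry dp[8][9] is also 4, so no common subsequence is longer.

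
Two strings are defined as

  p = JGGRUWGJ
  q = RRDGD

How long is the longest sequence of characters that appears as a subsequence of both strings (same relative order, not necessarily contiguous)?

Match R [4,2], G [7,4] — 2 characters in the same relative order in both. dp[8][5] = 2 confirms this is the maximum.

2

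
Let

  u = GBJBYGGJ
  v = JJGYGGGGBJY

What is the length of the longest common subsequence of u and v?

Let dp[i][j] be the LCS length of the first i characters of u and the first j characters of v. dp[i][j] = dp[i-1][j-1]+1 when the i-th and j-th characters match, else max(dp[i-1][j], dp[i][j-1]).
    ·  J  J  G  Y  G  G  G  G  B  J  Y
 ·  0  0  0  0  0  0  0  0  0  0  0  0
 G  0  0  0  1  1  1  1  1  1  1  1  1
 B  0  0  0  1  1  1  1  1  1  2  2  2
 J  0  1  1  1  1  1  1  1  1  2  3  3
 B  0  1  1  1  1  1  1  1  1  2  3  3
 Y  0  1  1  1  2  2  2  2  2  2  3  4
 G  0  1  1  2  2  3  3  3  3  3  3  4
 G  0  1  1  2  2  3  4  4  4  4  4  4
 J  0  1  2  2  2  3  4  4  4  4  5  5
dp[8][11] = 5. One LCS (by backtracking along matches): GYGGJ.

5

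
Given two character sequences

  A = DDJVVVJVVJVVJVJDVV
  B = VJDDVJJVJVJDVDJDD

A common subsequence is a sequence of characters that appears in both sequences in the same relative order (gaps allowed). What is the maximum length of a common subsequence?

11

Taking D (A #1, B #3) → D (A #2, B #4) → J (A #3, B #6) → J (A #7, B #7) → V (A #9, B #8) → J (A #10, B #9) → V (A #12, B #10) → J (A #13, B #11) → V (A #14, B #13) → J (A #15, B #15) → D (A #16, B #17) gives a common subsequence of length 11. dp[18][17] = 11 confirms this is the maximum.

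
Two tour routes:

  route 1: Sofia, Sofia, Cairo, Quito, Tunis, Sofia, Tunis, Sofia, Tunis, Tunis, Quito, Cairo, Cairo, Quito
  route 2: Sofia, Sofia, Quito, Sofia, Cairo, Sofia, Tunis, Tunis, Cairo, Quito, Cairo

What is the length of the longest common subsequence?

9

Match Sofia at route 1[1]=route 2[1] → Sofia at route 1[2]=route 2[2] → Quito at route 1[4]=route 2[3] → Sofia at route 1[6]=route 2[4] → Sofia at route 1[8]=route 2[6] → Tunis at route 1[9]=route 2[7] → Tunis at route 1[10]=route 2[8] → Quito at route 1[11]=route 2[10] → Cairo at route 1[13]=route 2[11] — 9 stops in the same relative order in both. The LCS DP gives dp[14][11] = 9, so this is optimal.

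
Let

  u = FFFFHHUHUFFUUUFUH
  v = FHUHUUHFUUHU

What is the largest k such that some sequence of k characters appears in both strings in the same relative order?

9

Taking F [4,1], then H [5,2], then H [6,4], then U [7,6], then H [8,7], then F [11,8], then U [12,9], then U [13,10], then U [16,12] gives a common subsequence of length 9, and the DP table's final entry dp[17][12] is also 9, so no common subsequence is longer.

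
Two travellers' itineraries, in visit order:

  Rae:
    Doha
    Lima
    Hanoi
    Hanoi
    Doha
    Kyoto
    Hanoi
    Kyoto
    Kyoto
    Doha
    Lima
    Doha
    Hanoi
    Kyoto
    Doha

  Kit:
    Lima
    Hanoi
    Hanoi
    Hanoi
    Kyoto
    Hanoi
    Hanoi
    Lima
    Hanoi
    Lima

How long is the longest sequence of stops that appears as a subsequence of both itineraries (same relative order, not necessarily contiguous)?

7

One common subsequence of length 7: Lima (Rae #2, Kit #1); then Hanoi (Rae #3, Kit #3); then Hanoi (Rae #4, Kit #4); then Kyoto (Rae #6, Kit #5); then Hanoi (Rae #7, Kit #7); then Lima (Rae #11, Kit #8); then Hanoi (Rae #13, Kit #9). The LCS DP gives dp[15][10] = 7, so this is optimal.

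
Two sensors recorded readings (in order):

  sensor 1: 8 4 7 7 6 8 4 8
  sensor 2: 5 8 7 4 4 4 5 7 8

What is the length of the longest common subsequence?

4

Taking 8 at sensor 1[1]=sensor 2[2], 4 at sensor 1[2]=sensor 2[6], 7 at sensor 1[4]=sensor 2[8], 8 at sensor 1[8]=sensor 2[9] gives a common subsequence of length 4. The LCS DP gives dp[8][9] = 4, so this is optimal.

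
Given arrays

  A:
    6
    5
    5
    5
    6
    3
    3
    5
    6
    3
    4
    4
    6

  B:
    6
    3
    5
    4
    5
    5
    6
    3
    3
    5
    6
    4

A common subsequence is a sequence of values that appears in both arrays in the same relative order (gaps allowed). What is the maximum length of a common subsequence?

10

Match 6 at A[1]=B[1], then 5 at A[2]=B[3], then 5 at A[3]=B[5], then 5 at A[4]=B[6], then 6 at A[5]=B[7], then 3 at A[6]=B[8], then 3 at A[7]=B[9], then 5 at A[8]=B[10], then 6 at A[9]=B[11], then 4 at A[12]=B[12] — 10 values in the same relative order in both. Since dp[13][12] = 10, nothing longer is possible.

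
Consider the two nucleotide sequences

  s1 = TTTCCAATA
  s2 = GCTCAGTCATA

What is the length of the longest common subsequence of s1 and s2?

6

One common subsequence of length 6: T [1,3], then T [3,7], then C [5,8], then A [7,9], then T [8,10], then A [9,11]. The LCS DP gives dp[9][11] = 6, so this is optimal.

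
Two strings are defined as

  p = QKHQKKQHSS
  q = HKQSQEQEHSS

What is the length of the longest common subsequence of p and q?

6

One common subsequence of length 6: Q (p #1, q #3), Q (p #4, q #5), Q (p #7, q #7), H (p #8, q #9), S (p #9, q #10), S (p #10, q #11). The LCS DP gives dp[10][11] = 6, so this is optimal.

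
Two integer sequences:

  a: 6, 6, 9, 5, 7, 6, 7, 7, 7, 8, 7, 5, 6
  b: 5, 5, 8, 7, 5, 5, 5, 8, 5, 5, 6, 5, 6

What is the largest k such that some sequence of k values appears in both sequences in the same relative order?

5

Match 5 [4,2] → 7 [5,4] → 6 [6,11] → 5 [12,12] → 6 [13,13] — 5 values in the same relative order in both. dp[13][13] = 5 confirms this is the maximum.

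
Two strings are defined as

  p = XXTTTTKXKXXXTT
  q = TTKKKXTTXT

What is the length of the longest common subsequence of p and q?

7

Pick T [3,1], then T [4,2], then K [7,4], then K [9,5], then X [10,6], then X [12,9], then T [14,10]; all 7 characters appear in both, in order. dp[14][10] = 7 confirms this is the maximum.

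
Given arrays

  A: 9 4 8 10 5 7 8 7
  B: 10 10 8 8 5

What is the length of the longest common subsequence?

2

Let dp[i][j] be the LCS length of the first i values of A and the first j values of B. dp[i][j] = dp[i-1][j-1]+1 when the i-th and j-th values match, else max(dp[i-1][j], dp[i][j-1]).
    · 10 10  8  8  5
 ·  0  0  0  0  0  0
 9  0  0  0  0  0  0
 4  0  0  0  0  0  0
 8  0  0  0  1  1  1
10  0  1  1  1  1  1
 5  0  1  1  1  1  2
 7  0  1  1  1  1  2
 8  0  1  1  2  2  2
 7  0  1  1  2  2  2
dp[8][5] = 2. One LCS (by backtracking along matches): 8, 5.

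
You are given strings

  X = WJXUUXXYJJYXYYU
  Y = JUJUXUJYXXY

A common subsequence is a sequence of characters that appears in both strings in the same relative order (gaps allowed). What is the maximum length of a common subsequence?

8

Match J [2,1]; then U [4,2]; then U [5,4]; then X [6,5]; then J [10,7]; then Y [11,8]; then X [12,10]; then Y [14,11] — 8 characters in the same relative order in both. dp[15][11] = 8 confirms this is the maximum.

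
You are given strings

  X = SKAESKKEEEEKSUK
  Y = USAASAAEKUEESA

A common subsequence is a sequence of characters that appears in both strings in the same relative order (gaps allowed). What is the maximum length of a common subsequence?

One common subsequence of length 7: S (X #1, Y #5), A (X #3, Y #7), E (X #4, Y #8), K (X #6, Y #9), E (X #10, Y #11), E (X #11, Y #12), S (X #13, Y #13). dp[15][14] = 7 confirms this is the maximum.

7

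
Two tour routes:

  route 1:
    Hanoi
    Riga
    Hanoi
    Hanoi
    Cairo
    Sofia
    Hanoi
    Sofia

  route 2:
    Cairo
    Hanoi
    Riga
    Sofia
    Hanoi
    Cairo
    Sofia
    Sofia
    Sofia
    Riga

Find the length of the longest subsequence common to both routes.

Match Hanoi (route 1 #1, route 2 #2) → Riga (route 1 #2, route 2 #3) → Hanoi (route 1 #4, route 2 #5) → Cairo (route 1 #5, route 2 #6) → Sofia (route 1 #6, route 2 #8) → Sofia (route 1 #8, route 2 #9) — 6 stops in the same relative order in both. dp[8][10] = 6 confirms this is the maximum.

6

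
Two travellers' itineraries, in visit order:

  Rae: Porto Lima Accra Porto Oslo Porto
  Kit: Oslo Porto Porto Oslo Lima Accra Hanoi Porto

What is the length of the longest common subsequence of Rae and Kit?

One common subsequence of length 4: Porto (Rae #1, Kit #3); then Lima (Rae #2, Kit #5); then Accra (Rae #3, Kit #6); then Porto (Rae #6, Kit #8). The LCS DP gives dp[6][8] = 4, so this is optimal.

4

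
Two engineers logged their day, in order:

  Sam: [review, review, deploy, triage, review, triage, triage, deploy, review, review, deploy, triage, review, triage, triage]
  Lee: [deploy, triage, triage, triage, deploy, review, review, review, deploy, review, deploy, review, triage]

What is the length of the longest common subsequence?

10

Pick deploy (Sam #3, Lee #1); then triage (Sam #4, Lee #2); then triage (Sam #6, Lee #3); then triage (Sam #7, Lee #4); then deploy (Sam #8, Lee #5); then review (Sam #9, Lee #8); then review (Sam #10, Lee #10); then deploy (Sam #11, Lee #11); then review (Sam #13, Lee #12); then triage (Sam #15, Lee #13); all 10 tasks appear in both, in order. dp[15][13] = 10 confirms this is the maximum.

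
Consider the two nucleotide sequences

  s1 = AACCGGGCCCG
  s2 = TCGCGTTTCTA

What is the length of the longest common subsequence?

One common subsequence of length 4: C (s1 #3, s2 #2); then C (s1 #4, s2 #4); then G (s1 #5, s2 #5); then C (s1 #8, s2 #9), and the DP table's final entry dp[11][11] is also 4, so no common subsequence is longer.

4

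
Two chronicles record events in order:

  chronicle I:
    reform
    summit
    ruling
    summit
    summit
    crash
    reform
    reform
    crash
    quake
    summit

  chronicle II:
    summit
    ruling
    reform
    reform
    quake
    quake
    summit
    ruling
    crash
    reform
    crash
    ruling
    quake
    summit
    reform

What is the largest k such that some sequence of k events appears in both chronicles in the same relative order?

8

Pick reform at chronicle I[1]=chronicle II[4], then summit at chronicle I[2]=chronicle II[7], then ruling at chronicle I[3]=chronicle II[8], then crash at chronicle I[6]=chronicle II[9], then reform at chronicle I[8]=chronicle II[10], then crash at chronicle I[9]=chronicle II[11], then quake at chronicle I[10]=chronicle II[13], then summit at chronicle I[11]=chronicle II[14]; all 8 events appear in both, in order, and the DP table's final entry dp[11][15] is also 8, so no common subsequence is longer.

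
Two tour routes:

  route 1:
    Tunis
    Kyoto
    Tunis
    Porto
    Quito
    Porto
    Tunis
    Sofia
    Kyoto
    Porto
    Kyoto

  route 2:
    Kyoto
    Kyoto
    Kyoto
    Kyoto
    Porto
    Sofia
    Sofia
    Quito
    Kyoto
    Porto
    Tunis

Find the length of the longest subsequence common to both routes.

Match Kyoto (route 1 #2, route 2 #4); then Porto (route 1 #4, route 2 #5); then Quito (route 1 #5, route 2 #8); then Porto (route 1 #6, route 2 #10); then Tunis (route 1 #7, route 2 #11) — 5 stops in the same relative order in both. The LCS DP gives dp[11][11] = 5, so this is optimal.

5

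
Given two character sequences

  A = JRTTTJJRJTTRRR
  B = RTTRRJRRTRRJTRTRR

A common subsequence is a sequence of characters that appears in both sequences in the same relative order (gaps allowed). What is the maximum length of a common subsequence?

10

Taking R [2,1], T [3,2], T [4,3], T [5,9], R [8,11], J [9,12], T [10,13], T [11,15], R [13,16], R [14,17] gives a common subsequence of length 10. dp[14][17] = 10 confirms this is the maximum.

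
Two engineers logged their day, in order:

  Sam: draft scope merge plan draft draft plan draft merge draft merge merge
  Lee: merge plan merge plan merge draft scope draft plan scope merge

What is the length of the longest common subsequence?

Pick merge at Sam[3]=Lee[3]; then plan at Sam[4]=Lee[4]; then draft at Sam[5]=Lee[6]; then draft at Sam[6]=Lee[8]; then plan at Sam[7]=Lee[9]; then merge at Sam[12]=Lee[11]; all 6 tasks appear in both, in order, and the DP table's final entry dp[12][11] is also 6, so no common subsequence is longer.

6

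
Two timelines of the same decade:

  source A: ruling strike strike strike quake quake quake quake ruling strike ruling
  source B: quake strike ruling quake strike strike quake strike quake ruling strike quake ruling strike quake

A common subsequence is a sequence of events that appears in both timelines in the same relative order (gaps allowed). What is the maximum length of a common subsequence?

8

Pick ruling (source A #1, source B #3), then strike (source A #2, source B #5), then strike (source A #3, source B #6), then strike (source A #4, source B #8), then quake (source A #5, source B #9), then quake (source A #8, source B #12), then ruling (source A #9, source B #13), then strike (source A #10, source B #14); all 8 events appear in both, in order. The LCS DP gives dp[11][15] = 8, so this is optimal.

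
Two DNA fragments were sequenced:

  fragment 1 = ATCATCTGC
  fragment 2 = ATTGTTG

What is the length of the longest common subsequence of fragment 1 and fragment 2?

Match A at fragment 1[1]=fragment 2[1], T at fragment 1[2]=fragment 2[3], T at fragment 1[5]=fragment 2[5], T at fragment 1[7]=fragment 2[6], G at fragment 1[8]=fragment 2[7] — 5 bases in the same relative order in both, and the DP table's final entry dp[9][7] is also 5, so no common subsequence is longer.

5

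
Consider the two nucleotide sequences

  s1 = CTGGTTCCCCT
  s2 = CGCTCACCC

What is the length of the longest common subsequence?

7

Let dp[i][j] be the LCS length of the first i bases of s1 and the first j bases of s2. dp[i][j] = dp[i-1][j-1]+1 when the i-th and j-th bases match, else max(dp[i-1][j], dp[i][j-1]).
    ·  C  G  C  T  C  A  C  C  C
 ·  0  0  0  0  0  0  0  0  0  0
 C  0  1  1  1  1  1  1  1  1  1
 T  0  1  1  1  2  2  2  2  2  2
 G  0  1  2  2  2  2  2  2  2  2
 G  0  1  2  2  2  2  2  2  2  2
 T  0  1  2  2  3  3  3  3  3  3
 T  0  1  2  2  3  3  3  3  3  3
 C  0  1  2  3  3  4  4  4  4  4
 C  0  1  2  3  3  4  4  5  5  5
 C  0  1  2  3  3  4  4  5  6  6
 C  0  1  2  3  3  4  4  5  6  7
 T  0  1  2  3  4  4  4  5  6  7
dp[11][9] = 7. One LCS (by backtracking along matches): CGTCCCC.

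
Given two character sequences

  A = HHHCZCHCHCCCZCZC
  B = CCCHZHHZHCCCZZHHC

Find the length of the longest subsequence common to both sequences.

Match H (A #1, B #4); then H (A #2, B #6); then H (A #3, B #7); then Z (A #5, B #8); then H (A #9, B #9); then C (A #10, B #10); then C (A #11, B #11); then C (A #12, B #12); then Z (A #13, B #13); then Z (A #15, B #14); then C (A #16, B #17) — 11 characters in the same relative order in both. dp[16][17] = 11 confirms this is the maximum.

11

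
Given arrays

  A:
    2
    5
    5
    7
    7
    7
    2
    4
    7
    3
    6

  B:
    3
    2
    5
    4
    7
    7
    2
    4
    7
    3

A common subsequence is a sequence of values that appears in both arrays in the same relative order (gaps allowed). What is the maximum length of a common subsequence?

Pick 2 [1,2] → 5 [2,3] → 7 [5,5] → 7 [6,6] → 2 [7,7] → 4 [8,8] → 7 [9,9] → 3 [10,10]; all 8 values appear in both, in order. The LCS DP gives dp[11][10] = 8, so this is optimal.

8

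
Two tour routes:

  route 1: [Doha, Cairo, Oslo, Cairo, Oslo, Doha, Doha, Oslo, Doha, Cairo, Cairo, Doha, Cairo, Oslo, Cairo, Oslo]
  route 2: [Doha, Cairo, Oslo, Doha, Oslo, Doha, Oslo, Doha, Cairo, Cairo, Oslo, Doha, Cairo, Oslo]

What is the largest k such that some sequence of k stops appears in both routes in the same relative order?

One common subsequence of length 12: Doha [1,1], then Cairo [2,2], then Oslo [3,3], then Oslo [5,5], then Doha [7,6], then Oslo [8,7], then Doha [9,8], then Cairo [10,9], then Cairo [11,10], then Doha [12,12], then Cairo [15,13], then Oslo [16,14]. The LCS DP gives dp[16][14] = 12, so this is optimal.

12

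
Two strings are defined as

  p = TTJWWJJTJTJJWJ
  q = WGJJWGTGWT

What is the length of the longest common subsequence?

5

Match W at p[4]=q[1], then J at p[6]=q[3], then J at p[7]=q[4], then T at p[8]=q[7], then T at p[10]=q[10] — 5 characters in the same relative order in both. The LCS DP gives dp[14][10] = 5, so this is optimal.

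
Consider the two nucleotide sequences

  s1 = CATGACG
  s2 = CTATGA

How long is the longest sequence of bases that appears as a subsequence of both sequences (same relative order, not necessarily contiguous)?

Match C (s1 #1, s2 #1) → A (s1 #2, s2 #3) → T (s1 #3, s2 #4) → G (s1 #4, s2 #5) → A (s1 #5, s2 #6) — 5 bases in the same relative order in both, and the DP table's final entry dp[7][6] is also 5, so no common subsequence is longer.

5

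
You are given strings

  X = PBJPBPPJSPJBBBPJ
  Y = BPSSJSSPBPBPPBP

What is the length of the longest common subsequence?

9

Pick P (X #1, Y #2), then J (X #3, Y #5), then P (X #4, Y #8), then B (X #5, Y #9), then P (X #6, Y #10), then P (X #7, Y #12), then P (X #10, Y #13), then B (X #14, Y #14), then P (X #15, Y #15); all 9 characters appear in both, in order. dp[16][15] = 9 confirms this is the maximum.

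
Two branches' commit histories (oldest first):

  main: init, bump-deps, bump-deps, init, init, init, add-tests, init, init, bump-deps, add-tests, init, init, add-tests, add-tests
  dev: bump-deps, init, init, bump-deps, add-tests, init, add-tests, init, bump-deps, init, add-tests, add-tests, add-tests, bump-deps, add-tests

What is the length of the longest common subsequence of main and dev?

Pick bump-deps (main #3, dev #1); then init (main #4, dev #2); then init (main #5, dev #3); then init (main #6, dev #6); then add-tests (main #7, dev #7); then init (main #8, dev #8); then init (main #9, dev #10); then add-tests (main #11, dev #12); then add-tests (main #14, dev #13); then add-tests (main #15, dev #15); all 10 commits appear in both, in order. Since dp[15][15] = 10, nothing longer is possible.

10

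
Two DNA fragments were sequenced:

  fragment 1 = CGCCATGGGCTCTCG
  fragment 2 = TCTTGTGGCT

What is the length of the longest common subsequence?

Match C [1,2]; then G [2,5]; then T [6,6]; then G [8,7]; then G [9,8]; then C [12,9]; then T [13,10] — 7 bases in the same relative order in both. dp[15][10] = 7 confirms this is the maximum.

7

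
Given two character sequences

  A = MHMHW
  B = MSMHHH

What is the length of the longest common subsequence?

Pick M (A #1, B #3); then H (A #2, B #5); then H (A #4, B #6); all 3 characters appear in both, in order. dp[5][6] = 3 confirms this is the maximum.

3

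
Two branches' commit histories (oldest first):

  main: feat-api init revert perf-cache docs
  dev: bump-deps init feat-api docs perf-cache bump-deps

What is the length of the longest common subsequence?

2

Taking feat-api at main[1]=dev[3]; then perf-cache at main[4]=dev[5] gives a common subsequence of length 2. The LCS DP gives dp[5][6] = 2, so this is optimal.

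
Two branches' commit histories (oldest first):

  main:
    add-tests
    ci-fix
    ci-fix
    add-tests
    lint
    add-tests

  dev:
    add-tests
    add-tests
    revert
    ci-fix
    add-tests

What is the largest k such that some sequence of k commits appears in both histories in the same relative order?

3

Match add-tests (main #1, dev #2), ci-fix (main #3, dev #4), add-tests (main #6, dev #5) — 3 commits in the same relative order in both. dp[6][5] = 3 confirms this is the maximum.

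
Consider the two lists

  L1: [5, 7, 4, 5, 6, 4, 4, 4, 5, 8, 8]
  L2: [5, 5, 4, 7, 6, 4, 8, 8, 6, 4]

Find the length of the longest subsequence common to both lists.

6

One common subsequence of length 6: 5 (L1 #1, L2 #2), 7 (L1 #2, L2 #4), 6 (L1 #5, L2 #5), 4 (L1 #8, L2 #6), 8 (L1 #10, L2 #7), 8 (L1 #11, L2 #8). The LCS DP gives dp[11][10] = 6, so this is optimal.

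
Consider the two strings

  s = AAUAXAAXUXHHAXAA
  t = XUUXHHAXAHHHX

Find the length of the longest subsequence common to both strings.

Taking U [3,2]; then U [9,3]; then X [10,4]; then H [11,5]; then H [12,6]; then A [13,7]; then X [14,8]; then A [15,9] gives a common subsequence of length 8. Since dp[16][13] = 8, nothing longer is possible.

8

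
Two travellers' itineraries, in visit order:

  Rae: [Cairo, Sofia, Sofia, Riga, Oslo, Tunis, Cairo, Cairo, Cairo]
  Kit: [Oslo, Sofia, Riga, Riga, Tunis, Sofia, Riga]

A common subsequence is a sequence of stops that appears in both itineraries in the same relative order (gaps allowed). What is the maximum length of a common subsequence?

Pick Sofia at Rae[2]=Kit[2], then Sofia at Rae[3]=Kit[6], then Riga at Rae[4]=Kit[7]; all 3 stops appear in both, in order. dp[9][7] = 3 confirms this is the maximum.

3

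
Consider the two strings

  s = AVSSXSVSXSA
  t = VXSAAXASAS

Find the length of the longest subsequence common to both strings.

6

Let dp[i][j] be the LCS length of the first i characters of s and the first j characters of t. dp[i][j] = dp[i-1][j-1]+1 when the i-th and j-th characters match, else max(dp[i-1][j], dp[i][j-1]).
    ·  V  X  S  A  A  X  A  S  A  S
 ·  0  0  0  0  0  0  0  0  0  0  0
 A  0  0  0  0  1  1  1  1  1  1  1
 V  0  1  1  1  1  1  1  1  1  1  1
 S  0  1  1  2  2  2  2  2  2  2  2
 S  0  1  1  2  2  2  2  2  3  3  3
 X  0  1  2  2  2  2  3  3  3  3  3
 S  0  1  2  3  3  3  3  3  4  4  4
 V  0  1  2  3  3  3  3  3  4  4  4
 S  0  1  2  3  3  3  3  3  4  4  5
 X  0  1  2  3  3  3  4  4  4  4  5
 S  0  1  2  3  3  3  4  4  5  5  5
 A  0  1  2  3  4  4  4  5  5  6  6
dp[11][10] = 6. One LCS (by backtracking along matches): VXSXSA.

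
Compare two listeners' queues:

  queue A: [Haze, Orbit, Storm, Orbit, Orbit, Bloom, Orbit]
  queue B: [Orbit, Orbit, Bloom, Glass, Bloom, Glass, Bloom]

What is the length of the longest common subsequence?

Taking Orbit (queue A #2, queue B #1); then Orbit (queue A #4, queue B #2); then Bloom (queue A #6, queue B #7) gives a common subsequence of length 3. dp[7][7] = 3 confirms this is the maximum.

3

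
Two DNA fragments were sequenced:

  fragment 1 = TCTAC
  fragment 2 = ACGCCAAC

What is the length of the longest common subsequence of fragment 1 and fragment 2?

3

Taking C at fragment 1[2]=fragment 2[5] → A at fragment 1[4]=fragment 2[7] → C at fragment 1[5]=fragment 2[8] gives a common subsequence of length 3, and the DP table's final entry dp[5][8] is also 3, so no common subsequence is longer.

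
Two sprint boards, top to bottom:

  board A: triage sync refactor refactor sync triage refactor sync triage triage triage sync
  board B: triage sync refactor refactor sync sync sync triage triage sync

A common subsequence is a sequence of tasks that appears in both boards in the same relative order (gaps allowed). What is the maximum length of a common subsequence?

9

Pick triage (board A #1, board B #1); then sync (board A #2, board B #2); then refactor (board A #3, board B #3); then refactor (board A #4, board B #4); then sync (board A #5, board B #6); then sync (board A #8, board B #7); then triage (board A #10, board B #8); then triage (board A #11, board B #9); then sync (board A #12, board B #10); all 9 tasks appear in both, in order, and the DP table's final entry dp[12][10] is also 9, so no common subsequence is longer.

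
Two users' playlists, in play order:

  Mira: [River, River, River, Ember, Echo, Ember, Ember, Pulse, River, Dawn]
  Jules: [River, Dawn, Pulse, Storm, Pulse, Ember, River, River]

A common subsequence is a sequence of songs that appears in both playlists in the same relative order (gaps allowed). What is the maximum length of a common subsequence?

3

One common subsequence of length 3: River [1,1]; then River [3,7]; then River [9,8]. dp[10][8] = 3 confirms this is the maximum.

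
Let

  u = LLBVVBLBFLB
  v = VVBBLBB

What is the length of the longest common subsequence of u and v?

6

Match V [4,1], then V [5,2], then B [6,4], then L [7,5], then B [8,6], then B [11,7] — 6 characters in the same relative order in both. Since dp[11][7] = 6, nothing longer is possible.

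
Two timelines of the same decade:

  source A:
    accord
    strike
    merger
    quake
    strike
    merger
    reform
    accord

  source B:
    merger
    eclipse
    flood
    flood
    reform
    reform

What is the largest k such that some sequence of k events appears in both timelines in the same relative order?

2

Taking merger [3,1]; then reform [7,6] gives a common subsequence of length 2. dp[8][6] = 2 confirms this is the maximum.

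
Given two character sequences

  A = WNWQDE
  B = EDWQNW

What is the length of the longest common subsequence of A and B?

3

One common subsequence of length 3: W [1,3], then N [2,5], then W [3,6]. Since dp[6][6] = 3, nothing longer is possible.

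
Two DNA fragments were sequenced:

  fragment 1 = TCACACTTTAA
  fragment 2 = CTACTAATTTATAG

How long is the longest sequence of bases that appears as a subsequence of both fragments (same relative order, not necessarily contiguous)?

Taking T [1,2], C [2,4], A [3,6], A [5,7], T [7,8], T [8,9], T [9,10], A [10,11], A [11,13] gives a common subsequence of length 9. Since dp[11][14] = 9, nothing longer is possible.

9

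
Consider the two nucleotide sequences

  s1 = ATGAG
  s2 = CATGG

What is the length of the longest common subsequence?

Taking A (s1 #1, s2 #2), T (s1 #2, s2 #3), G (s1 #3, s2 #4), G (s1 #5, s2 #5) gives a common subsequence of length 4, and the DP table's final entry dp[5][5] is also 4, so no common subsequence is longer.

4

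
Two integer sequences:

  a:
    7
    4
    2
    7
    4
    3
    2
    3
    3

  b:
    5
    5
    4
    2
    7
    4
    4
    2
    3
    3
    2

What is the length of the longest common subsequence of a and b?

7

Match 4 at a[2]=b[3], then 2 at a[3]=b[4], then 7 at a[4]=b[5], then 4 at a[5]=b[7], then 2 at a[7]=b[8], then 3 at a[8]=b[9], then 3 at a[9]=b[10] — 7 values in the same relative order in both. The LCS DP gives dp[9][11] = 7, so this is optimal.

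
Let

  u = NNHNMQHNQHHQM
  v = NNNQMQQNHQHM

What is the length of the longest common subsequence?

9

Pick N [1,1] → N [2,2] → N [4,3] → M [5,5] → Q [6,7] → H [7,9] → Q [9,10] → H [11,11] → M [13,12]; all 9 characters appear in both, in order. dp[13][12] = 9 confirms this is the maximum.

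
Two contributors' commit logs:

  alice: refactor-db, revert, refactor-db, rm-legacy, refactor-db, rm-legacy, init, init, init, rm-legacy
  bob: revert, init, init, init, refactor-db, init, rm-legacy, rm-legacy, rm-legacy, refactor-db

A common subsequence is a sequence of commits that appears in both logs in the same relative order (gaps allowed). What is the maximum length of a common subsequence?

Taking revert at alice[2]=bob[1], then refactor-db at alice[3]=bob[5], then rm-legacy at alice[4]=bob[7], then rm-legacy at alice[6]=bob[8], then rm-legacy at alice[10]=bob[9] gives a common subsequence of length 5. Since dp[10][10] = 5, nothing longer is possible.

5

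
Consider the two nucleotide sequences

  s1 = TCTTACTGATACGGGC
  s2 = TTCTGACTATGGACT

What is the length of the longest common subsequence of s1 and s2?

11

One common subsequence of length 11: T at s1[1]=s2[2], then C at s1[2]=s2[3], then T at s1[3]=s2[4], then A at s1[5]=s2[6], then C at s1[6]=s2[7], then T at s1[7]=s2[8], then A at s1[9]=s2[9], then T at s1[10]=s2[10], then G at s1[13]=s2[11], then G at s1[14]=s2[12], then C at s1[16]=s2[14]. dp[16][15] = 11 confirms this is the maximum.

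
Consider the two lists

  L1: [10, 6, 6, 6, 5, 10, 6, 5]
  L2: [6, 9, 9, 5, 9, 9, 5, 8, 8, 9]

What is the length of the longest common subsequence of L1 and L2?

3

Let dp[i][j] be the LCS length of the first i values of L1 and the first j values of L2. dp[i][j] = dp[i-1][j-1]+1 when the i-th and j-th values match, else max(dp[i-1][j], dp[i][j-1]).
    ·  6  9  9  5  9  9  5  8  8  9
 ·  0  0  0  0  0  0  0  0  0  0  0
10  0  0  0  0  0  0  0  0  0  0  0
 6  0  1  1  1  1  1  1  1  1  1  1
 6  0  1  1  1  1  1  1  1  1  1  1
 6  0  1  1  1  1  1  1  1  1  1  1
 5  0  1  1  1  2  2  2  2  2  2  2
10  0  1  1  1  2  2  2  2  2  2  2
 6  0  1  1  1  2  2  2  2  2  2  2
 5  0  1  1  1  2  2  2  3  3  3  3
dp[8][10] = 3. One LCS (by backtracking along matches): 6, 5, 5.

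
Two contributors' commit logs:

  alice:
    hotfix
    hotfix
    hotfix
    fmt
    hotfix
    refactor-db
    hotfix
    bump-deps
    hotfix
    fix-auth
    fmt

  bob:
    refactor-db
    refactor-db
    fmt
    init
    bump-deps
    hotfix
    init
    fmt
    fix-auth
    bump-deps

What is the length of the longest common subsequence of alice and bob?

4

Pick fmt at alice[4]=bob[3], bump-deps at alice[8]=bob[5], hotfix at alice[9]=bob[6], fix-auth at alice[10]=bob[9]; all 4 commits appear in both, in order. Since dp[11][10] = 4, nothing longer is possible.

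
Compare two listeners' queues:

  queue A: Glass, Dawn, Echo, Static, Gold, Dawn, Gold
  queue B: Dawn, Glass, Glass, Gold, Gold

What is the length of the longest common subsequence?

3

One common subsequence of length 3: Glass at queue A[1]=queue B[3] → Gold at queue A[5]=queue B[4] → Gold at queue A[7]=queue B[5]. Since dp[7][5] = 3, nothing longer is possible.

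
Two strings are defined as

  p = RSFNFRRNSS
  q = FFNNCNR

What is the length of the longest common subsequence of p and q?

3

Match F [3,2] → N [4,6] → R [7,7] — 3 characters in the same relative order in both, and the DP table's final entry dp[10][7] is also 3, so no common subsequence is longer.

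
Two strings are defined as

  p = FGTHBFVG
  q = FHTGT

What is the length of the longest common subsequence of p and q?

3

Let dp[i][j] be the LCS length of the first i characters of p and the first j characters of q. dp[i][j] = dp[i-1][j-1]+1 when the i-th and j-th characters match, else max(dp[i-1][j], dp[i][j-1]).
    ·  F  H  T  G  T
 ·  0  0  0  0  0  0
 F  0  1  1  1  1  1
 G  0  1  1  1  2  2
 T  0  1  1  2  2  3
 H  0  1  2  2  2  3
 B  0  1  2  2  2  3
 F  0  1  2  2  2  3
 V  0  1  2  2  2  3
 G  0  1  2  2  3  3
dp[8][5] = 3. One LCS (by backtracking along matches): FGT.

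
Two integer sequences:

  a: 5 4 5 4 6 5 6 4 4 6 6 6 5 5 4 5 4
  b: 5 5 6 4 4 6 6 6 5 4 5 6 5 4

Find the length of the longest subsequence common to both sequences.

12

One common subsequence of length 12: 5 at a[3]=b[1]; then 5 at a[6]=b[2]; then 6 at a[7]=b[3]; then 4 at a[8]=b[4]; then 4 at a[9]=b[5]; then 6 at a[10]=b[6]; then 6 at a[11]=b[7]; then 6 at a[12]=b[8]; then 5 at a[13]=b[9]; then 5 at a[14]=b[11]; then 5 at a[16]=b[13]; then 4 at a[17]=b[14], and the DP table's final entry dp[17][14] is also 12, so no common subsequence is longer.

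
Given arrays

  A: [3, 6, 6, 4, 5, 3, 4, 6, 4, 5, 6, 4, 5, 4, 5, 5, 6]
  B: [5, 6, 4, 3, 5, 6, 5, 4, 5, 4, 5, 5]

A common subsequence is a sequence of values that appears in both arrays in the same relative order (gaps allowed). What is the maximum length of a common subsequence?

10

Match 6 at A[3]=B[2]; then 4 at A[4]=B[3]; then 5 at A[5]=B[5]; then 6 at A[8]=B[6]; then 5 at A[10]=B[7]; then 4 at A[12]=B[8]; then 5 at A[13]=B[9]; then 4 at A[14]=B[10]; then 5 at A[15]=B[11]; then 5 at A[16]=B[12] — 10 values in the same relative order in both. The LCS DP gives dp[17][12] = 10, so this is optimal.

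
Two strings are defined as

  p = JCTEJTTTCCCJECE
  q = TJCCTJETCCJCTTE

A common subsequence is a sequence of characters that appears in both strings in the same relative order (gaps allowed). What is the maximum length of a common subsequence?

Pick J at p[1]=q[2]; then C at p[2]=q[4]; then T at p[3]=q[5]; then E at p[4]=q[7]; then T at p[8]=q[8]; then C at p[10]=q[9]; then C at p[11]=q[10]; then J at p[12]=q[11]; then C at p[14]=q[12]; then E at p[15]=q[15]; all 10 characters appear in both, in order. The LCS DP gives dp[15][15] = 10, so this is optimal.

10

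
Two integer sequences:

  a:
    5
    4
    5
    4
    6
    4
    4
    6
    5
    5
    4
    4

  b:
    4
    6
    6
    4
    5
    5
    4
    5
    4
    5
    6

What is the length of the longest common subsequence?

7

Let dp[i][j] be the LCS length of the first i values of a and the first j values of b. dp[i][j] = dp[i-1][j-1]+1 when the i-th and j-th values match, else max(dp[i-1][j], dp[i][j-1]).
    ·  4  6  6  4  5  5  4  5  4  5  6
 ·  0  0  0  0  0  0  0  0  0  0  0  0
 5  0  0  0  0  0  1  1  1  1  1  1  1
 4  0  1  1  1  1  1  1  2  2  2  2  2
 5  0  1  1  1  1  2  2  2  3  3  3  3
 4  0  1  1  1  2  2  2  3  3  4  4  4
 6  0  1  2  2  2  2  2  3  3  4  4  5
 4  0  1  2  2  3  3  3  3  3  4  4  5
 4  0  1  2  2  3  3  3  4  4  4  4  5
 6  0  1  2  3  3  3  3  4  4  4  4  5
 5  0  1  2  3  3  4  4  4  5  5  5  5
 5  0  1  2  3  3  4  5  5  5  5  6  6
 4  0  1  2  3  4  4  5  6  6  6  6  6
 4  0  1  2  3  4  4  5  6  6  7  7  7
dp[12][11] = 7. One LCS (by backtracking along matches): 4, 6, 4, 5, 5, 4, 4.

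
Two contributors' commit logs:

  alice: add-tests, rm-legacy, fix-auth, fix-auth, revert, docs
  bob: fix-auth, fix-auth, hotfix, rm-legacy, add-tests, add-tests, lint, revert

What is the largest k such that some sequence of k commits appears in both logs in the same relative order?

Match fix-auth at alice[3]=bob[1] → fix-auth at alice[4]=bob[2] → revert at alice[5]=bob[8] — 3 commits in the same relative order in both. The LCS DP gives dp[6][8] = 3, so this is optimal.

3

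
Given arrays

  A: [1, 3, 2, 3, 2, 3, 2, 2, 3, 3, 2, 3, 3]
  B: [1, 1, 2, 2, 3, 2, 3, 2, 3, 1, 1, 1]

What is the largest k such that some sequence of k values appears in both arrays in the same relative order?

8

Pick 1 (A #1, B #2), then 2 (A #3, B #3), then 2 (A #5, B #4), then 3 (A #6, B #5), then 2 (A #8, B #6), then 3 (A #10, B #7), then 2 (A #11, B #8), then 3 (A #12, B #9); all 8 values appear in both, in order. Since dp[13][12] = 8, nothing longer is possible.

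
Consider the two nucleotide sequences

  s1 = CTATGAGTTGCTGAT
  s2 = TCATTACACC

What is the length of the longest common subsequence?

Match C (s1 #1, s2 #2), then T (s1 #2, s2 #4), then T (s1 #4, s2 #5), then A (s1 #6, s2 #6), then C (s1 #11, s2 #7), then A (s1 #14, s2 #8) — 6 bases in the same relative order in both. dp[15][10] = 6 confirms this is the maximum.

6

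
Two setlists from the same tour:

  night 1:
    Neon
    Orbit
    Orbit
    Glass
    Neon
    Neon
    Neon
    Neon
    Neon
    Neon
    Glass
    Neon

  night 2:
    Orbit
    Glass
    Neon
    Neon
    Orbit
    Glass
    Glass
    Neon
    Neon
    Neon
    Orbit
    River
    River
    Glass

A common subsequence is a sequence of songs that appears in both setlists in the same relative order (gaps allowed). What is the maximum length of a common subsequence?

One common subsequence of length 8: Orbit (night 1 #3, night 2 #1); then Glass (night 1 #4, night 2 #2); then Neon (night 1 #5, night 2 #3); then Neon (night 1 #6, night 2 #4); then Neon (night 1 #7, night 2 #8); then Neon (night 1 #8, night 2 #9); then Neon (night 1 #9, night 2 #10); then Glass (night 1 #11, night 2 #14). dp[12][14] = 8 confirms this is the maximum.

8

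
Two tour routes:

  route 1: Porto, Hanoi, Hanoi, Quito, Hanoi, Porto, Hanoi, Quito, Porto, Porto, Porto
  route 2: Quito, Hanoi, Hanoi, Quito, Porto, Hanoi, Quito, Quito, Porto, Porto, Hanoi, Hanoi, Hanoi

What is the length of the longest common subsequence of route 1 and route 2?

8

One common subsequence of length 8: Hanoi at route 1[2]=route 2[2], then Hanoi at route 1[3]=route 2[3], then Quito at route 1[4]=route 2[4], then Porto at route 1[6]=route 2[5], then Hanoi at route 1[7]=route 2[6], then Quito at route 1[8]=route 2[8], then Porto at route 1[9]=route 2[9], then Porto at route 1[10]=route 2[10]. Since dp[11][13] = 8, nothing longer is possible.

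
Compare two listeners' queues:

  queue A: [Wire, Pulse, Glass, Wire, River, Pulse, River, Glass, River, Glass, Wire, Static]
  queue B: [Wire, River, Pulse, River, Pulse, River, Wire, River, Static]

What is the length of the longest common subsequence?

7

Match Wire [1,1]; then Pulse [2,3]; then River [5,4]; then Pulse [6,5]; then River [7,6]; then River [9,8]; then Static [12,9] — 7 songs in the same relative order in both. Since dp[12][9] = 7, nothing longer is possible.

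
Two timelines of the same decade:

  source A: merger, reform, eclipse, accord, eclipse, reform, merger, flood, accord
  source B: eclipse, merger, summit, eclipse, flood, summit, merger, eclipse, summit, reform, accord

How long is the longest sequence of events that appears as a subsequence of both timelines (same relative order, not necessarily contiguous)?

Taking merger [1,2]; then eclipse [3,4]; then eclipse [5,8]; then reform [6,10]; then accord [9,11] gives a common subsequence of length 5, and the DP table's final entry dp[9][11] is also 5, so no common subsequence is longer.

5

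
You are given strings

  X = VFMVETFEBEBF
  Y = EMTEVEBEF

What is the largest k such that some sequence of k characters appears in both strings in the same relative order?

6

One common subsequence of length 6: M (X #3, Y #2) → V (X #4, Y #5) → E (X #8, Y #6) → B (X #9, Y #7) → E (X #10, Y #8) → F (X #12, Y #9), and the DP table's final entry dp[12][9] is also 6, so no common subsequence is longer.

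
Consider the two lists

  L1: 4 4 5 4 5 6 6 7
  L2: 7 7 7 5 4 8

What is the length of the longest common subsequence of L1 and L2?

2

Let dp[i][j] be the LCS length of the first i values of L1 and the first j values of L2. dp[i][j] = dp[i-1][j-1]+1 when the i-th and j-th values match, else max(dp[i-1][j], dp[i][j-1]).
    ·  7  7  7  5  4  8
 ·  0  0  0  0  0  0  0
 4  0  0  0  0  0  1  1
 4  0  0  0  0  0  1  1
 5  0  0  0  0  1  1  1
 4  0  0  0  0  1  2  2
 5  0  0  0  0  1  2  2
 6  0  0  0  0  1  2  2
 6  0  0  0  0  1  2  2
 7  0  1  1  1  1  2  2
dp[8][6] = 2. One LCS (by backtracking along matches): 5, 4.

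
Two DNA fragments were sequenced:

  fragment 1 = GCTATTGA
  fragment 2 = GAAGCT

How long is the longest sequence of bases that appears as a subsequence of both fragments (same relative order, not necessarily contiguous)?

Let dp[i][j] be the LCS length of the first i bases of fragment 1 and the first j bases of fragment 2. dp[i][j] = dp[i-1][j-1]+1 when the i-th and j-th bases match, else max(dp[i-1][j], dp[i][j-1]).
    ·  G  A  A  G  C  T
 ·  0  0  0  0  0  0  0
 G  0  1  1  1  1  1  1
 C  0  1  1  1  1  2  2
 T  0  1  1  1  1  2  3
 A  0  1  2  2  2  2  3
 T  0  1  2  2  2  2  3
 T  0  1  2  2  2  2  3
 G  0  1  2  2  3  3  3
 A  0  1  2  3  3  3  3
dp[8][6] = 3. One LCS (by backtracking along matches): GCT.

3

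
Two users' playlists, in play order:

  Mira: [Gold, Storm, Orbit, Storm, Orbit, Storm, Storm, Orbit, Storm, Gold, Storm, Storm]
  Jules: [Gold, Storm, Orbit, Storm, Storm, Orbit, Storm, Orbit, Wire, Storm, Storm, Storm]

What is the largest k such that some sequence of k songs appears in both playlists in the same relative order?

10

One common subsequence of length 10: Gold at Mira[1]=Jules[1], then Storm at Mira[2]=Jules[2], then Orbit at Mira[3]=Jules[3], then Storm at Mira[4]=Jules[5], then Orbit at Mira[5]=Jules[6], then Storm at Mira[7]=Jules[7], then Orbit at Mira[8]=Jules[8], then Storm at Mira[9]=Jules[10], then Storm at Mira[11]=Jules[11], then Storm at Mira[12]=Jules[12]. The LCS DP gives dp[12][12] = 10, so this is optimal.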